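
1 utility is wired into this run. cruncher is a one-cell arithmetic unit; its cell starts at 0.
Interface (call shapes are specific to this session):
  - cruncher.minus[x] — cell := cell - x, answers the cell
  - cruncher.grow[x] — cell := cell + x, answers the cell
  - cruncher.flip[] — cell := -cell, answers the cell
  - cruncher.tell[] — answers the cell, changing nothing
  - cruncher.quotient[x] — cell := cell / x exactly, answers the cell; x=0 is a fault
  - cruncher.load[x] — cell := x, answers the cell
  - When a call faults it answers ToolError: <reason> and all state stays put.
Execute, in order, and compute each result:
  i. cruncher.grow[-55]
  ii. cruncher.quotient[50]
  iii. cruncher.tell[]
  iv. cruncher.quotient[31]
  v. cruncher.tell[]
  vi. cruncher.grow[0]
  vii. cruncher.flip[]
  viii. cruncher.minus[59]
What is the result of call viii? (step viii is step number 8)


Answer: -18279/310

Derivation:
Act: cruncher.grow[x=-55]
Obs: -55
Act: cruncher.quotient[x=50]
Obs: -11/10
Act: cruncher.tell[]
Obs: -11/10
Act: cruncher.quotient[x=31]
Obs: -11/310
Act: cruncher.tell[]
Obs: -11/310
Act: cruncher.grow[x=0]
Obs: -11/310
Act: cruncher.flip[]
Obs: 11/310
Act: cruncher.minus[x=59]
Obs: -18279/310


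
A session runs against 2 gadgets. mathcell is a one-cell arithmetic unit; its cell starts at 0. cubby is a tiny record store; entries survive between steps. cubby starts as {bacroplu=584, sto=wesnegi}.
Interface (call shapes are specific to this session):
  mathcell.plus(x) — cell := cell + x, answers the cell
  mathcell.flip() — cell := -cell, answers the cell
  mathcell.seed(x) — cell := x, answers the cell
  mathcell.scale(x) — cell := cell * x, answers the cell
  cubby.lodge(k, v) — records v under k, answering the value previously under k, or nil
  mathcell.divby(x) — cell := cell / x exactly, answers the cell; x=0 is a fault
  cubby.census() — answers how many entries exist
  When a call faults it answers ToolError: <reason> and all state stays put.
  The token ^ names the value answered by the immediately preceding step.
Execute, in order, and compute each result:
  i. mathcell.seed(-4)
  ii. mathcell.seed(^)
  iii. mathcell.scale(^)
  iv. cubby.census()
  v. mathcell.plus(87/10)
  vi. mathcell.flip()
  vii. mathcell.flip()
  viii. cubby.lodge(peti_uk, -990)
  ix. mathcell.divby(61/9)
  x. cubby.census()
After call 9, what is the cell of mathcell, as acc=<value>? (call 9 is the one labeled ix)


Answer: acc=2223/610

Derivation:
I call mathcell.seed with x='-4', giving -4.
Next I call mathcell.seed with x='^', yielding -4.
I try mathcell.scale with x='^', → 16.
Then cubby.census: 2.
I call mathcell.plus with x='87/10', and get 247/10.
I try mathcell.flip, — result: -247/10.
Now I run mathcell.flip, and observe 247/10.
I invoke cubby.lodge with k='peti_uk', v='-990', → nil.
I invoke mathcell.divby with x='61/9', giving 2223/610.
I use cubby.census(), → 3.


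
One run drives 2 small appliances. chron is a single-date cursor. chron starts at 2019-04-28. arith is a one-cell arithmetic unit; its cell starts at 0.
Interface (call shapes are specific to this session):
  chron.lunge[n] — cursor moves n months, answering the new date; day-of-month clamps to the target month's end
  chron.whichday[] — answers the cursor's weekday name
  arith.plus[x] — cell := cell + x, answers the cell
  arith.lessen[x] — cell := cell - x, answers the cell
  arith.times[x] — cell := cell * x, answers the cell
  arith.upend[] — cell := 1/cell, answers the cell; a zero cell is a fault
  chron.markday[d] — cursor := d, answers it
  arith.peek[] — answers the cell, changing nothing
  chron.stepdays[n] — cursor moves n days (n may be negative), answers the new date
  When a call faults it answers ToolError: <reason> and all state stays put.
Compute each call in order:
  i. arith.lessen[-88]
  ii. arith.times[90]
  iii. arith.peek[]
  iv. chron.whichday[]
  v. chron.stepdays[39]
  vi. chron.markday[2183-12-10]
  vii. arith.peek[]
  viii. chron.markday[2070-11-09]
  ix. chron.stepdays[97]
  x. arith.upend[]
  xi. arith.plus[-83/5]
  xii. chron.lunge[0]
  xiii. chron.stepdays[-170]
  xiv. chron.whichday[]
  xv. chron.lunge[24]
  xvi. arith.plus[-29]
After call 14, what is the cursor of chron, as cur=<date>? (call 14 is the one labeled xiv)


Answer: cur=2070-08-28

Derivation:
;; 1. arith.lessen(x→-88) => 88
;; 2. arith.times(x→90) => 7920
;; 3. arith.peek() => 7920
;; 4. chron.whichday() => Sunday
;; 5. chron.stepdays(n→39) => 2019-06-06
;; 6. chron.markday(d→2183-12-10) => 2183-12-10
;; 7. arith.peek() => 7920
;; 8. chron.markday(d→2070-11-09) => 2070-11-09
;; 9. chron.stepdays(n→97) => 2071-02-14
;; 10. arith.upend() => 1/7920
;; 11. arith.plus(x→-83/5) => -131471/7920
;; 12. chron.lunge(n→0) => 2071-02-14
;; 13. chron.stepdays(n→-170) => 2070-08-28
;; 14. chron.whichday() => Thursday
;; 15. chron.lunge(n→24) => 2072-08-28
;; 16. arith.plus(x→-29) => -361151/7920


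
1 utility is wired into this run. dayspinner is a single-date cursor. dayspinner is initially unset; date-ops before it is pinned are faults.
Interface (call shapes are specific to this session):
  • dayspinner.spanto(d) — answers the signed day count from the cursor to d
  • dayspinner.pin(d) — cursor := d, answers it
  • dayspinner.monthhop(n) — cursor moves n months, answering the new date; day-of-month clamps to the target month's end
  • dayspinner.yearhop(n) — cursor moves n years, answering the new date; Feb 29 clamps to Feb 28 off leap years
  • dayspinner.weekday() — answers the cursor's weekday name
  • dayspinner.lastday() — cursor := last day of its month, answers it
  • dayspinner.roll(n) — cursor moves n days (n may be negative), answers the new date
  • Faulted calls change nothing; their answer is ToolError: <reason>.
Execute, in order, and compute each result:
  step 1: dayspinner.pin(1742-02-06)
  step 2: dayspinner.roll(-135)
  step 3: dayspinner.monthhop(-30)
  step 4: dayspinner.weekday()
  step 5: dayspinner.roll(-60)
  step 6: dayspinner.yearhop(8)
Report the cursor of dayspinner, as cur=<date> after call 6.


I use dayspinner.pin using d: 1742-02-06, and observe 1742-02-06.
Now I run dayspinner.roll using n: -135, and get 1741-09-24.
Invoking dayspinner.monthhop using n: -30, which returns 1739-03-24.
Then dayspinner.weekday: Tuesday.
I invoke dayspinner.roll using n: -60, giving 1739-01-23.
I run dayspinner.yearhop using n: 8, → 1747-01-23.

Answer: cur=1747-01-23


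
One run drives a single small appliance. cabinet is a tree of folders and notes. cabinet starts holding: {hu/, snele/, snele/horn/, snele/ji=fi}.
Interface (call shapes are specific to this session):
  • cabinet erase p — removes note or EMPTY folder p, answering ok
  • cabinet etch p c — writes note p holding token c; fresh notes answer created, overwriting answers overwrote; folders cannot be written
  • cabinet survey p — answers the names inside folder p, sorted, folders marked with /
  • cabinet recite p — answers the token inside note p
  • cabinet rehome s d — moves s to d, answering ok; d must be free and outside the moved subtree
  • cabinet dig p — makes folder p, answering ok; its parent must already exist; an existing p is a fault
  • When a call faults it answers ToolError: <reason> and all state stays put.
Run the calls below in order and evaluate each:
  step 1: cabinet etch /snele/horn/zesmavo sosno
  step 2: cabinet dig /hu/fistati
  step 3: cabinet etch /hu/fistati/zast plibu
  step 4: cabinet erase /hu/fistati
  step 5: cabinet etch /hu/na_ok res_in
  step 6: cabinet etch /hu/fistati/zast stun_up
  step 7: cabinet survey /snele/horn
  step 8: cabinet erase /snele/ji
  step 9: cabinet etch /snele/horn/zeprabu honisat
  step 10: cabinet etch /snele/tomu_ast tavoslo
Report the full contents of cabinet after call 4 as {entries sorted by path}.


Answer: {hu/, hu/fistati/, hu/fistati/zast=plibu, snele/, snele/horn/, snele/horn/zesmavo=sosno, snele/ji=fi}

Derivation:
CALL cabinet etch[p: /snele/horn/zesmavo; c: sosno]
RET  created
CALL cabinet dig[p: /hu/fistati]
RET  ok
CALL cabinet etch[p: /hu/fistati/zast; c: plibu]
RET  created
CALL cabinet erase[p: /hu/fistati]
RET  ToolError: not empty
CALL cabinet etch[p: /hu/na_ok; c: res_in]
RET  created
CALL cabinet etch[p: /hu/fistati/zast; c: stun_up]
RET  overwrote
CALL cabinet survey[p: /snele/horn]
RET  [zesmavo]
CALL cabinet erase[p: /snele/ji]
RET  ok
CALL cabinet etch[p: /snele/horn/zeprabu; c: honisat]
RET  created
CALL cabinet etch[p: /snele/tomu_ast; c: tavoslo]
RET  created


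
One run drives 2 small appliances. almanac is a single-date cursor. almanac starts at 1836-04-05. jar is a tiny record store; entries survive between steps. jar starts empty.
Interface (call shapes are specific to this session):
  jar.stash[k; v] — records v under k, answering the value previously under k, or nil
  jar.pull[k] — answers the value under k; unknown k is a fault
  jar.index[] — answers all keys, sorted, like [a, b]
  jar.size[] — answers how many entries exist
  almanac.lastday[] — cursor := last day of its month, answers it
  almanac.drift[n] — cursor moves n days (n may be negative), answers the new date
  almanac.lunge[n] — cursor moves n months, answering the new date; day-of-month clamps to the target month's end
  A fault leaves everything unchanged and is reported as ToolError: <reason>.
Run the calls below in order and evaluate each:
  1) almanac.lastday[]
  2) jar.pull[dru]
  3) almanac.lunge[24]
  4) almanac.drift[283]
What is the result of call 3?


Answer: 1838-04-30

Derivation:
;; lastday() == 1836-04-30
;; pull(k→dru) == ToolError: no such key dru
;; lunge(n→24) == 1838-04-30
;; drift(n→283) == 1839-02-07


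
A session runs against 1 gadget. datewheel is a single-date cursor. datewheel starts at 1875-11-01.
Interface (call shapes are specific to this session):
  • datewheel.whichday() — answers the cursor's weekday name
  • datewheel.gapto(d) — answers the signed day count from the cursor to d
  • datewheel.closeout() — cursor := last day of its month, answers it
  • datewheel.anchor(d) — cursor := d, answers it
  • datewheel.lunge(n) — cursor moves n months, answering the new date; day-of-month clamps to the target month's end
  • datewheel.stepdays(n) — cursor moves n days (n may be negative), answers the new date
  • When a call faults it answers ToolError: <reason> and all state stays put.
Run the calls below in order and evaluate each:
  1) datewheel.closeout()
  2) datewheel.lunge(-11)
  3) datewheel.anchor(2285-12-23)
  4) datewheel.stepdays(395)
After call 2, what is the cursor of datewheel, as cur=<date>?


Step: datewheel.closeout[]
Result: 1875-11-30
Step: datewheel.lunge[n→-11]
Result: 1874-12-30
Step: datewheel.anchor[d→2285-12-23]
Result: 2285-12-23
Step: datewheel.stepdays[n→395]
Result: 2287-01-22

Answer: cur=1874-12-30


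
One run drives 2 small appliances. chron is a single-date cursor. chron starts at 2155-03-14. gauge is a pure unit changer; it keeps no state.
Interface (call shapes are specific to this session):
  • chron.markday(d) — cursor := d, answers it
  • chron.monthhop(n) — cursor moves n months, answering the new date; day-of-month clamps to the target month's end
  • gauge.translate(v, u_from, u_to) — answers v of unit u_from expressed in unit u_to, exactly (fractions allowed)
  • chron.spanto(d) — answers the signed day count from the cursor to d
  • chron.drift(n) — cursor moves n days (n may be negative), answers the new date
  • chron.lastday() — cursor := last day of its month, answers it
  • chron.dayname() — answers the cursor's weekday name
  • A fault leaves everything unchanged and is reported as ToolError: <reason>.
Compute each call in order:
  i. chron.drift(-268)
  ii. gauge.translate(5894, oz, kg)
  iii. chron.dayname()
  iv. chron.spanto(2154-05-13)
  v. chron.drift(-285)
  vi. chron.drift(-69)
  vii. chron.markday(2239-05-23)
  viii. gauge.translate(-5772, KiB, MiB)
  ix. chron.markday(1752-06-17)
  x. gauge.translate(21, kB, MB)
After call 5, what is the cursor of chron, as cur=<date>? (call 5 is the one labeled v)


Answer: cur=2153-09-07

Derivation:
>> chron.drift(n: -268)
<< 2154-06-19
>> gauge.translate(v: 5894, u_from: oz, u_to: kg)
<< 133673671439/800000000
>> chron.dayname()
<< Wednesday
>> chron.spanto(d: 2154-05-13)
<< -37
>> chron.drift(n: -285)
<< 2153-09-07
>> chron.drift(n: -69)
<< 2153-06-30
>> chron.markday(d: 2239-05-23)
<< 2239-05-23
>> gauge.translate(v: -5772, u_from: KiB, u_to: MiB)
<< -1443/256
>> chron.markday(d: 1752-06-17)
<< 1752-06-17
>> gauge.translate(v: 21, u_from: kB, u_to: MB)
<< 21/1000


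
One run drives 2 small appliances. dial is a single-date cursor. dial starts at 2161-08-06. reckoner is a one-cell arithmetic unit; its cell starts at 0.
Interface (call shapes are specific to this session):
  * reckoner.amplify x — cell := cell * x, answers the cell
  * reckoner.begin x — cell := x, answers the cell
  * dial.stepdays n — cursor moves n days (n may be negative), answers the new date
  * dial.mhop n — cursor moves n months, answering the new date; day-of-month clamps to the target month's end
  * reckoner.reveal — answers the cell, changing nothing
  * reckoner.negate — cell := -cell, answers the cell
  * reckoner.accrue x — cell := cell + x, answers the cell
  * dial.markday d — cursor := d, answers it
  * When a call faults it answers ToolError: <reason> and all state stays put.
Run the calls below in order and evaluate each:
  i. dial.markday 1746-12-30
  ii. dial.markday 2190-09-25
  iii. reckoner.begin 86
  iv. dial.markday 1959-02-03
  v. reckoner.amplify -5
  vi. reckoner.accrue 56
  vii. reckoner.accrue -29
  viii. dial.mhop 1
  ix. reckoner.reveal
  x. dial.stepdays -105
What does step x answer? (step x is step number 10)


Answer: 1958-11-18

Derivation:
// dial.markday(1746-12-30) == 1746-12-30
// dial.markday(2190-09-25) == 2190-09-25
// reckoner.begin(86) == 86
// dial.markday(1959-02-03) == 1959-02-03
// reckoner.amplify(-5) == -430
// reckoner.accrue(56) == -374
// reckoner.accrue(-29) == -403
// dial.mhop(1) == 1959-03-03
// reckoner.reveal() == -403
// dial.stepdays(-105) == 1958-11-18


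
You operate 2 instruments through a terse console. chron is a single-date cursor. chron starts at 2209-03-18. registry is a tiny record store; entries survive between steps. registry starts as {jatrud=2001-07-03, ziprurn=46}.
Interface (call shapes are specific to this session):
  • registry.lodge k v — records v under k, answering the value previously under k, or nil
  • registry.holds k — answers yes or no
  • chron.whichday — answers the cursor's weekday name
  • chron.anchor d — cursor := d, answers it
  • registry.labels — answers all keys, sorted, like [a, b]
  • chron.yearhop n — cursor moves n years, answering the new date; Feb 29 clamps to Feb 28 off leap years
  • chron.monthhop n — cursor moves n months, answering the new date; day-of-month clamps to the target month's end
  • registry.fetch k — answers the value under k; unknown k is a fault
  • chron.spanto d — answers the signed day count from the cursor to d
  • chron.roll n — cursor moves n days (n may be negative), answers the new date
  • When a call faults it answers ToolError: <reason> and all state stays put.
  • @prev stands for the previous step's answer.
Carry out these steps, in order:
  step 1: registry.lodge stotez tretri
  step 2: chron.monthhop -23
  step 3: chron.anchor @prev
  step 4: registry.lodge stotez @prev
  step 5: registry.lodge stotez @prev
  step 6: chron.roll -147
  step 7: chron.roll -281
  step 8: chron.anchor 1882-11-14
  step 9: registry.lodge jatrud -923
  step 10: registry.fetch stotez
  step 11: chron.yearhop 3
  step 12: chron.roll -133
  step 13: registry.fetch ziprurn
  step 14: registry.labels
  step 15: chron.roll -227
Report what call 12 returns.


Answer: 1885-07-04

Derivation:
==> registry.lodge(stotez, tretri)
<== nil
==> chron.monthhop(-23)
<== 2207-04-18
==> chron.anchor(@prev)
<== 2207-04-18
==> registry.lodge(stotez, @prev)
<== tretri
==> registry.lodge(stotez, @prev)
<== 2207-04-18
==> chron.roll(-147)
<== 2206-11-22
==> chron.roll(-281)
<== 2206-02-14
==> chron.anchor(1882-11-14)
<== 1882-11-14
==> registry.lodge(jatrud, -923)
<== 2001-07-03
==> registry.fetch(stotez)
<== tretri
==> chron.yearhop(3)
<== 1885-11-14
==> chron.roll(-133)
<== 1885-07-04
==> registry.fetch(ziprurn)
<== 46
==> registry.labels()
<== [jatrud, stotez, ziprurn]
==> chron.roll(-227)
<== 1884-11-19


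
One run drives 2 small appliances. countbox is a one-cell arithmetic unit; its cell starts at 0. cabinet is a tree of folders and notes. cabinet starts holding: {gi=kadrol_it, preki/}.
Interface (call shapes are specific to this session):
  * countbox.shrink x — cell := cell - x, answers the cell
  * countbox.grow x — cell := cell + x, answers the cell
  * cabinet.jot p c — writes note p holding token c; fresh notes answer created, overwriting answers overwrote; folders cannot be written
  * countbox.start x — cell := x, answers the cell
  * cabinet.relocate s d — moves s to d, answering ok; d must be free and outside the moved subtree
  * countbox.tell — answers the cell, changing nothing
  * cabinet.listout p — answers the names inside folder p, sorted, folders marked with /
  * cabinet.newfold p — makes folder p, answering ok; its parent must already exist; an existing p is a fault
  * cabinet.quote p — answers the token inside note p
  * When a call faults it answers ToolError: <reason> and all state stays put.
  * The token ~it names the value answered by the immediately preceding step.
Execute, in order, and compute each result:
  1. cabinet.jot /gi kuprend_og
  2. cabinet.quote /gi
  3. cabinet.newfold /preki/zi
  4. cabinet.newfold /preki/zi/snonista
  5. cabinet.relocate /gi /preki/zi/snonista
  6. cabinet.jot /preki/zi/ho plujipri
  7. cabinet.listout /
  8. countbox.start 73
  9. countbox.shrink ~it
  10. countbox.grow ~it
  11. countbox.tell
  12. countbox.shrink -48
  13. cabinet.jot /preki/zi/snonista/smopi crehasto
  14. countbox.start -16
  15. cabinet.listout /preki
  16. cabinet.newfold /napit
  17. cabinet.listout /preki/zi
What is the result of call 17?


Answer: [ho, snonista/]

Derivation:
% jot(/gi, kuprend_og) => overwrote
% quote(/gi) => kuprend_og
% newfold(/preki/zi) => ok
% newfold(/preki/zi/snonista) => ok
% relocate(/gi, /preki/zi/snonista) => ToolError: exists
% jot(/preki/zi/ho, plujipri) => created
% listout(/) => [gi, preki/]
% start(73) => 73
% shrink(~it) => 0
% grow(~it) => 0
% tell() => 0
% shrink(-48) => 48
% jot(/preki/zi/snonista/smopi, crehasto) => created
% start(-16) => -16
% listout(/preki) => [zi/]
% newfold(/napit) => ok
% listout(/preki/zi) => [ho, snonista/]


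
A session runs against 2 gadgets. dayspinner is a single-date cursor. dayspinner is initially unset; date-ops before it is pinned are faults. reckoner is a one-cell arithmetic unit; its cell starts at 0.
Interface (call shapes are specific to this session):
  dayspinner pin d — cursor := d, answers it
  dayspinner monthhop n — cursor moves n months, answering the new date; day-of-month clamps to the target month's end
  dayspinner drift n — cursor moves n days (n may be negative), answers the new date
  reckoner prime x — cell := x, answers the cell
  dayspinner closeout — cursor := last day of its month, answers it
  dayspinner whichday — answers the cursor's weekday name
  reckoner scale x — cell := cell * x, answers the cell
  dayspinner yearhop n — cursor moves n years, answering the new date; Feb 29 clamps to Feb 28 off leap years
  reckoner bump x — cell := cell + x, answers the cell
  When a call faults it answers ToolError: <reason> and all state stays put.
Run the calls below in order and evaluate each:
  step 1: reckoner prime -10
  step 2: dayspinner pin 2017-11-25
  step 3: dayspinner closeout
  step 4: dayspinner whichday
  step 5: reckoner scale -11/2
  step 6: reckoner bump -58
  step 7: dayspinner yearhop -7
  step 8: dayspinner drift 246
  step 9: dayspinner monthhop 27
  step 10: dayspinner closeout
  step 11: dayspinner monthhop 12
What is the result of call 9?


Answer: 2013-11-03

Derivation:
I invoke reckoner prime with x=-10, → -10.
Invoking dayspinner pin with d=2017-11-25, giving 2017-11-25.
Then dayspinner closeout: 2017-11-30.
Using dayspinner whichday(), and get Thursday.
Next I call reckoner scale with x=-11/2, giving 55.
Then reckoner bump with x=-58, and observe -3.
Then dayspinner yearhop with n=-7, and see 2010-11-30.
Then dayspinner drift with n=246, and observe 2011-08-03.
Using dayspinner monthhop with n=27, which returns 2013-11-03.
I use dayspinner closeout, giving 2013-11-30.
Using dayspinner monthhop with n=12, and get 2014-11-30.


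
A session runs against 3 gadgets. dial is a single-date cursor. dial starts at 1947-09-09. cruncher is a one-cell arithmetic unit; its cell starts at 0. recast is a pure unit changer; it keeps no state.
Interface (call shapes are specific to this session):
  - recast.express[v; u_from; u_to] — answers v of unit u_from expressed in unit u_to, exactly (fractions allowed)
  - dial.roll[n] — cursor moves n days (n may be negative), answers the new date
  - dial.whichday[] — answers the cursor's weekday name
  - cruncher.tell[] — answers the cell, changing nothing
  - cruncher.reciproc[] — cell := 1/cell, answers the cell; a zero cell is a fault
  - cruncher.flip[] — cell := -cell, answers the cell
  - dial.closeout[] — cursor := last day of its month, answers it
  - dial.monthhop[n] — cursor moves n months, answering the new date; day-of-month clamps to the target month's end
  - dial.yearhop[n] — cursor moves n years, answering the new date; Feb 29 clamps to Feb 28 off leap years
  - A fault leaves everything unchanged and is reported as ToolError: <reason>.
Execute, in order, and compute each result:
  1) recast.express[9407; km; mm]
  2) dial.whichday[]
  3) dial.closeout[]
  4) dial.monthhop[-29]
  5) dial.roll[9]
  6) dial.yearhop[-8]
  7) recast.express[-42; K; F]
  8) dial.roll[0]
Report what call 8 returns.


==> recast.express(v: 9407, u_from: km, u_to: mm)
<== 9407000000
==> dial.whichday()
<== Tuesday
==> dial.closeout()
<== 1947-09-30
==> dial.monthhop(n: -29)
<== 1945-04-30
==> dial.roll(n: 9)
<== 1945-05-09
==> dial.yearhop(n: -8)
<== 1937-05-09
==> recast.express(v: -42, u_from: K, u_to: F)
<== -53527/100
==> dial.roll(n: 0)
<== 1937-05-09

Answer: 1937-05-09


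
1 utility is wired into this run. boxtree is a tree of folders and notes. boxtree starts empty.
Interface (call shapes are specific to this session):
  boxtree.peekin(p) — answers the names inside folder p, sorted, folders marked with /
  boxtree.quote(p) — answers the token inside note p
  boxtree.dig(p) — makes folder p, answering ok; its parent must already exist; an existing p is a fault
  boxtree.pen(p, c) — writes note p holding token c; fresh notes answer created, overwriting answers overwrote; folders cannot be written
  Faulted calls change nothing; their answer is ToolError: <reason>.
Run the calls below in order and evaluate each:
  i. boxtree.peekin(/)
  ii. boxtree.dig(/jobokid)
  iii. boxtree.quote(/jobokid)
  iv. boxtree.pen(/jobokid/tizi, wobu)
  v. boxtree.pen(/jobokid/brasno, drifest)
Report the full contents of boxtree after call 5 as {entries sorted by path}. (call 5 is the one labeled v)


Answer: {jobokid/, jobokid/brasno=drifest, jobokid/tizi=wobu}

Derivation:
·→ boxtree.peekin(/)
·← []
·→ boxtree.dig(/jobokid)
·← ok
·→ boxtree.quote(/jobokid)
·← ToolError: is a directory
·→ boxtree.pen(/jobokid/tizi, wobu)
·← created
·→ boxtree.pen(/jobokid/brasno, drifest)
·← created


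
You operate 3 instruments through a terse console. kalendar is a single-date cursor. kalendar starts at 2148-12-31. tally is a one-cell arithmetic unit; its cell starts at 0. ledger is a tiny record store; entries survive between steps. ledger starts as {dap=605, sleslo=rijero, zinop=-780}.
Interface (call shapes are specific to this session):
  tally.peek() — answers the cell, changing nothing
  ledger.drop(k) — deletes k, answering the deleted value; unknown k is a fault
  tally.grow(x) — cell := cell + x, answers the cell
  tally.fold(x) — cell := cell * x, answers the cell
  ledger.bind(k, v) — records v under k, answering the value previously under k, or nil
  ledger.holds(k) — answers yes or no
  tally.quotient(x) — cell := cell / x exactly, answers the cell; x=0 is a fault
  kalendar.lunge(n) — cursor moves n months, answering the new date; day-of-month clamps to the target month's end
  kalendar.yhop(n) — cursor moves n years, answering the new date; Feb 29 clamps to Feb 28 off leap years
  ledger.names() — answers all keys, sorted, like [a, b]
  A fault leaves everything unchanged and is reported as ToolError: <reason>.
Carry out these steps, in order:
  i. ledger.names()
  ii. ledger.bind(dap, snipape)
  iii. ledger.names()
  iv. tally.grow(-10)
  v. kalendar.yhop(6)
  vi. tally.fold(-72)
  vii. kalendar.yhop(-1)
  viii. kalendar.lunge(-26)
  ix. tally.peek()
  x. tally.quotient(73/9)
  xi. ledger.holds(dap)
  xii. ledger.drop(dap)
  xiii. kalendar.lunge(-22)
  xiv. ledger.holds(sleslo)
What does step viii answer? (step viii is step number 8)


$ ledger.names
[out] [dap, sleslo, zinop]
$ ledger.bind k=dap v=snipape
[out] 605
$ ledger.names
[out] [dap, sleslo, zinop]
$ tally.grow x=-10
[out] -10
$ kalendar.yhop n=6
[out] 2154-12-31
$ tally.fold x=-72
[out] 720
$ kalendar.yhop n=-1
[out] 2153-12-31
$ kalendar.lunge n=-26
[out] 2151-10-31
$ tally.peek
[out] 720
$ tally.quotient x=73/9
[out] 6480/73
$ ledger.holds k=dap
[out] yes
$ ledger.drop k=dap
[out] snipape
$ kalendar.lunge n=-22
[out] 2149-12-31
$ ledger.holds k=sleslo
[out] yes

Answer: 2151-10-31


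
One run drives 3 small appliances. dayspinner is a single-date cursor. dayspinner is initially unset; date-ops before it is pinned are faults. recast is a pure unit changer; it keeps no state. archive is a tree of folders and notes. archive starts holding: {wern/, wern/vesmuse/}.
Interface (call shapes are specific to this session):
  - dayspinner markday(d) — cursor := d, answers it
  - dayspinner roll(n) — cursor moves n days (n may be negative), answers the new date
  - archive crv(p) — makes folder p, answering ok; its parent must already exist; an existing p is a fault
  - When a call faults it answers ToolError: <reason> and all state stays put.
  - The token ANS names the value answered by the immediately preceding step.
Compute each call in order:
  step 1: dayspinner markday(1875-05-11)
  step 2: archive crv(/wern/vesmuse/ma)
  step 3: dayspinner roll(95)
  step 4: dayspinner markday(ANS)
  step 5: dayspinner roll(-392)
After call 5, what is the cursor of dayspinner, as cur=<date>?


Step: dayspinner markday[1875-05-11]
Result: 1875-05-11
Step: archive crv[/wern/vesmuse/ma]
Result: ok
Step: dayspinner roll[95]
Result: 1875-08-14
Step: dayspinner markday[ANS]
Result: 1875-08-14
Step: dayspinner roll[-392]
Result: 1874-07-18

Answer: cur=1874-07-18


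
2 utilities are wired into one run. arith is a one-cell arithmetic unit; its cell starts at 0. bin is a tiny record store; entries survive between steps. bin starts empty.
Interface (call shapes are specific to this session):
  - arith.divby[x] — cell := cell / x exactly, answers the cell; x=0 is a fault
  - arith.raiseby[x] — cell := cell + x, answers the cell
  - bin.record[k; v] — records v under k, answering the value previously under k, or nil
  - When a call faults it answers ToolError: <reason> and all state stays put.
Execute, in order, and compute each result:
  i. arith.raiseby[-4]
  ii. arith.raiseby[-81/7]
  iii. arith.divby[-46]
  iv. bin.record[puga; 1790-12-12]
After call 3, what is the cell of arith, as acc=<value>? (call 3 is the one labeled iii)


CALL arith.raiseby[x='-4']
RET  -4
CALL arith.raiseby[x='-81/7']
RET  -109/7
CALL arith.divby[x='-46']
RET  109/322
CALL bin.record[k='puga'; v='1790-12-12']
RET  nil

Answer: acc=109/322


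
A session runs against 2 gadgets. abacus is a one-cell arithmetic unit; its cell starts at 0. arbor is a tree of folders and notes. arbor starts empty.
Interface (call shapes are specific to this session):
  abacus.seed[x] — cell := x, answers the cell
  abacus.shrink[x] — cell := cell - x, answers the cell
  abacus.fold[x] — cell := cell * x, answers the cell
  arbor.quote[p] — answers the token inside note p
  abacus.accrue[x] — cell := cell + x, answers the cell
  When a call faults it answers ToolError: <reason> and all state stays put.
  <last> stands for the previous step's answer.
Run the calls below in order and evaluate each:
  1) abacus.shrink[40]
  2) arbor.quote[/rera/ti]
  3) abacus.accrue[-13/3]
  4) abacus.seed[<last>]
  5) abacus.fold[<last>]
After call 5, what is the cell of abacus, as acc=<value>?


~$ abacus.shrink x→40
:: -40
~$ arbor.quote p→/rera/ti
:: ToolError: not found
~$ abacus.accrue x→-13/3
:: -133/3
~$ abacus.seed x→<last>
:: -133/3
~$ abacus.fold x→<last>
:: 17689/9

Answer: acc=17689/9


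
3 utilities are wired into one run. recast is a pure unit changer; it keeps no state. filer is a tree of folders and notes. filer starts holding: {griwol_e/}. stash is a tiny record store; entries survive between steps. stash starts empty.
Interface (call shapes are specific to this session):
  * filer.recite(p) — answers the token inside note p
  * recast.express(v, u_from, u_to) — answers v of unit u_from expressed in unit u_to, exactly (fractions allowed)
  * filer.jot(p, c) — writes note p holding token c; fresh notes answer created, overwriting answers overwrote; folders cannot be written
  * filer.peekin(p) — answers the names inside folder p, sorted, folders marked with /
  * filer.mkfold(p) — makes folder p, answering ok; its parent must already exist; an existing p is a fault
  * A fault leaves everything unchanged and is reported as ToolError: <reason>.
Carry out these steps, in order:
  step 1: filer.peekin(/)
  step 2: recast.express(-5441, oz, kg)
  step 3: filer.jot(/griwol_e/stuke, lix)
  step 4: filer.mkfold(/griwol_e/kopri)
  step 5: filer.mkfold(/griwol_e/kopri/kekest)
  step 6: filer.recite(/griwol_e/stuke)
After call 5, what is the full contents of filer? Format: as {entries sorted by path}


Calling filer.peekin(p='/'), yielding [griwol_e/].
Calling recast.express(v='-5441', u_from='oz', u_to='kg'), and see -246799608517/1600000000.
I run filer.jot(p='/griwol_e/stuke', c='lix'), — result: created.
Using filer.mkfold(p='/griwol_e/kopri'): ok.
Then filer.mkfold(p='/griwol_e/kopri/kekest'), — result: ok.
I use filer.recite(p='/griwol_e/stuke'), and observe lix.

Answer: {griwol_e/, griwol_e/kopri/, griwol_e/kopri/kekest/, griwol_e/stuke=lix}


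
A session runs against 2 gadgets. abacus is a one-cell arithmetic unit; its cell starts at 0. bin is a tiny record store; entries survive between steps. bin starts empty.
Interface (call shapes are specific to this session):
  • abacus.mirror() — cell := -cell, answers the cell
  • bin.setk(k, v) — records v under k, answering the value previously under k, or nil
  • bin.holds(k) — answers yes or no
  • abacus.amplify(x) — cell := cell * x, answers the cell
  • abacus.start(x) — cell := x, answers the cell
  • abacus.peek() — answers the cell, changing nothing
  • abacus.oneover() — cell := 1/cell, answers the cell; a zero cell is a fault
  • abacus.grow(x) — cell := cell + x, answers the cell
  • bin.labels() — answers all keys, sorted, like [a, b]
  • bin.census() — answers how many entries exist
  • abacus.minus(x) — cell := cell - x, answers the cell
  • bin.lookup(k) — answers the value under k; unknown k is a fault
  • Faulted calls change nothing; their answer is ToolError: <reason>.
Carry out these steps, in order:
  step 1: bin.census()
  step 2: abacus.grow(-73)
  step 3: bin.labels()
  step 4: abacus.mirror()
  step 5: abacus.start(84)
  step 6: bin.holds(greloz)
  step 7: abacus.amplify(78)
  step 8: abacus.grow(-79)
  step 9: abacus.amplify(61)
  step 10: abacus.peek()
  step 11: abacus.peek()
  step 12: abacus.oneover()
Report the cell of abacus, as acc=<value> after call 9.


Answer: acc=394853

Derivation:
>> bin.census()
<< 0
>> abacus.grow(x='-73')
<< -73
>> bin.labels()
<< []
>> abacus.mirror()
<< 73
>> abacus.start(x='84')
<< 84
>> bin.holds(k='greloz')
<< no
>> abacus.amplify(x='78')
<< 6552
>> abacus.grow(x='-79')
<< 6473
>> abacus.amplify(x='61')
<< 394853
>> abacus.peek()
<< 394853
>> abacus.peek()
<< 394853
>> abacus.oneover()
<< 1/394853


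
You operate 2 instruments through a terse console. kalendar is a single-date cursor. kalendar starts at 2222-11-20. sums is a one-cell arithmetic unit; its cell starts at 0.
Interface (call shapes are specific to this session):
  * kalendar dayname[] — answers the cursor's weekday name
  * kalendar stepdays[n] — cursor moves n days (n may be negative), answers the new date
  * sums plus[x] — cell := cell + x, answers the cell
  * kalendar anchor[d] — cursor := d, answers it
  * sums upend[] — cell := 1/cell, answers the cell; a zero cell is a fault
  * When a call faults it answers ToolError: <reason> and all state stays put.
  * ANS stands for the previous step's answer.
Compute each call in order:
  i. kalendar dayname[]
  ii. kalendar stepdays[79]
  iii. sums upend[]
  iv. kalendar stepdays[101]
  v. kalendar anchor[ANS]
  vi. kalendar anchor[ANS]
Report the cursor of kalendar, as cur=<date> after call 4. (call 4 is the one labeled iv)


Answer: cur=2223-05-19

Derivation:
[in] kalendar dayname
  Wednesday
[in] kalendar stepdays n→79
  2223-02-07
[in] sums upend
  ToolError: reciprocal of zero
[in] kalendar stepdays n→101
  2223-05-19
[in] kalendar anchor d→ANS
  2223-05-19
[in] kalendar anchor d→ANS
  2223-05-19


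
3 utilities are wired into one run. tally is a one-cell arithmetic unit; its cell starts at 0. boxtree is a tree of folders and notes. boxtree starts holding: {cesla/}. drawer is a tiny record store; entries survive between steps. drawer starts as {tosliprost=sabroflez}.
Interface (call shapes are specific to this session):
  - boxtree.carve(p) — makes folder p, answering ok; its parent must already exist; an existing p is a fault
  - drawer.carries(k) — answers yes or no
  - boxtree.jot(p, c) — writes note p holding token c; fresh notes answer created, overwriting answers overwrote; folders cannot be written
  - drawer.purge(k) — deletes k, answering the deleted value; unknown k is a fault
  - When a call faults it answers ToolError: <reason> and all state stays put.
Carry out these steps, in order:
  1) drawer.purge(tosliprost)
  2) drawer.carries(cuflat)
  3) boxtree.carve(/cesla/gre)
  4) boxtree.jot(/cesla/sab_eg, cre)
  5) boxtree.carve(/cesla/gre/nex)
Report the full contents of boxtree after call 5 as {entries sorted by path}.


Answer: {cesla/, cesla/gre/, cesla/gre/nex/, cesla/sab_eg=cre}

Derivation:
;; purge(tosliprost) => sabroflez
;; carries(cuflat) => no
;; carve(/cesla/gre) => ok
;; jot(/cesla/sab_eg, cre) => created
;; carve(/cesla/gre/nex) => ok


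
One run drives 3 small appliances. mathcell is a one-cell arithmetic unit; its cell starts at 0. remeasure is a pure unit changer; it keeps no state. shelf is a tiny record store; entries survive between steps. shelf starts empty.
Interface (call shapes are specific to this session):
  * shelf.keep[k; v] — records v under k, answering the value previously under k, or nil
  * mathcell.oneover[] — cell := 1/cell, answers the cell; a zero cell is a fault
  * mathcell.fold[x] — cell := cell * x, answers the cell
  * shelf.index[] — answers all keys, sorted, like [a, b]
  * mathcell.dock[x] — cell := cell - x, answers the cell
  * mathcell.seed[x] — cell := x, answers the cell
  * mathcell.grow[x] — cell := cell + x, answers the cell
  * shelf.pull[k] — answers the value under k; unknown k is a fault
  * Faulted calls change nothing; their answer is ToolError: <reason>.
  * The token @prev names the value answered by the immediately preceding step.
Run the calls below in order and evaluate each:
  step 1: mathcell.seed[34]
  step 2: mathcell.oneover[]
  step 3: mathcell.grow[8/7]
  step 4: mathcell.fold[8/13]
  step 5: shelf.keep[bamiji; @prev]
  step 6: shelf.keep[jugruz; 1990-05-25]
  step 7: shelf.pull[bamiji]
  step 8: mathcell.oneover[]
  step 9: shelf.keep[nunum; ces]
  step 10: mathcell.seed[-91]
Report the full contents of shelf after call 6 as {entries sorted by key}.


-> mathcell.seed(x→34)
<- 34
-> mathcell.oneover()
<- 1/34
-> mathcell.grow(x→8/7)
<- 279/238
-> mathcell.fold(x→8/13)
<- 1116/1547
-> shelf.keep(k→bamiji, v→@prev)
<- nil
-> shelf.keep(k→jugruz, v→1990-05-25)
<- nil
-> shelf.pull(k→bamiji)
<- 1116/1547
-> mathcell.oneover()
<- 1547/1116
-> shelf.keep(k→nunum, v→ces)
<- nil
-> mathcell.seed(x→-91)
<- -91

Answer: {bamiji=1116/1547, jugruz=1990-05-25}


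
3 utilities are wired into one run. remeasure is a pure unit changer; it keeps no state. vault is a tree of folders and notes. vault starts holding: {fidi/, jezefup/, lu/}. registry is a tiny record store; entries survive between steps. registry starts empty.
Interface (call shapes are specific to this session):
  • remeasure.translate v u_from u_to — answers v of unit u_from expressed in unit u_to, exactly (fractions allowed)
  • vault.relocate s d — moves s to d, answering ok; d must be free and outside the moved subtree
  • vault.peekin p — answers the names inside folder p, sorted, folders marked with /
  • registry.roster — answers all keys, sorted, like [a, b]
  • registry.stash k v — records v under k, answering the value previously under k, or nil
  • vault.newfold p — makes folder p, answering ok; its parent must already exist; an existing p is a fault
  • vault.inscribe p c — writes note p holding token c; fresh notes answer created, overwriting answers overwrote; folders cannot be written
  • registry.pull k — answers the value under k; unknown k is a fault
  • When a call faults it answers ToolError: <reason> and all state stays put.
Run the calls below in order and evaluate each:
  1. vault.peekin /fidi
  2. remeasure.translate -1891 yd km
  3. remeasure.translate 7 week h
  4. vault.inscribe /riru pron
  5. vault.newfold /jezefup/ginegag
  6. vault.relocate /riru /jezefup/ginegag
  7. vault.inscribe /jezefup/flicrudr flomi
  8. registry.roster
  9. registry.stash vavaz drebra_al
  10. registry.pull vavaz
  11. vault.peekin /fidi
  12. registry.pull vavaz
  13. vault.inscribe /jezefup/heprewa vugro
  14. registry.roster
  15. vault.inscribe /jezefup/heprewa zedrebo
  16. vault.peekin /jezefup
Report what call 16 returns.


Answer: [flicrudr, ginegag/, heprewa]

Derivation:
>> vault.peekin(p=/fidi)
<< []
>> remeasure.translate(v=-1891, u_from=yd, u_to=km)
<< -2161413/1250000
>> remeasure.translate(v=7, u_from=week, u_to=h)
<< 1176
>> vault.inscribe(p=/riru, c=pron)
<< created
>> vault.newfold(p=/jezefup/ginegag)
<< ok
>> vault.relocate(s=/riru, d=/jezefup/ginegag)
<< ToolError: exists
>> vault.inscribe(p=/jezefup/flicrudr, c=flomi)
<< created
>> registry.roster()
<< []
>> registry.stash(k=vavaz, v=drebra_al)
<< nil
>> registry.pull(k=vavaz)
<< drebra_al
>> vault.peekin(p=/fidi)
<< []
>> registry.pull(k=vavaz)
<< drebra_al
>> vault.inscribe(p=/jezefup/heprewa, c=vugro)
<< created
>> registry.roster()
<< [vavaz]
>> vault.inscribe(p=/jezefup/heprewa, c=zedrebo)
<< overwrote
>> vault.peekin(p=/jezefup)
<< [flicrudr, ginegag/, heprewa]


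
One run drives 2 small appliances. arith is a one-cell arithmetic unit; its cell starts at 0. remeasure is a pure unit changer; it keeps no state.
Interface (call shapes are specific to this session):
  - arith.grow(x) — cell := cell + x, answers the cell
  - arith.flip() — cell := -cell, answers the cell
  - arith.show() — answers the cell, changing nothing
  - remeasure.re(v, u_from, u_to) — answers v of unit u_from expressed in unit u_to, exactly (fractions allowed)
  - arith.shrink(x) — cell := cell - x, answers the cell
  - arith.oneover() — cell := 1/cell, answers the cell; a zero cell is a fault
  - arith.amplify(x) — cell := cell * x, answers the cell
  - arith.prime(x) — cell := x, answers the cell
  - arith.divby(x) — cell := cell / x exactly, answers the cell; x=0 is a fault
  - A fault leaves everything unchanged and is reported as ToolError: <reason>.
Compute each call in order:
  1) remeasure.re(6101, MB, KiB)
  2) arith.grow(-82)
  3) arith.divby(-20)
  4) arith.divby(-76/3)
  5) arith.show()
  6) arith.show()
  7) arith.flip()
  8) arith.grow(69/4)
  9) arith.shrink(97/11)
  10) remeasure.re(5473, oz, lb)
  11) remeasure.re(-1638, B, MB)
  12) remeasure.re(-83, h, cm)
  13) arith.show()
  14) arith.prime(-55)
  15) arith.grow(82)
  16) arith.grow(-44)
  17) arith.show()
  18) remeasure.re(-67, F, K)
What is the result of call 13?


Answer: 71843/8360

Derivation:
Do: remeasure.re[v: 6101; u_from: MB; u_to: KiB]
See: 95328125/16
Do: arith.grow[x: -82]
See: -82
Do: arith.divby[x: -20]
See: 41/10
Do: arith.divby[x: -76/3]
See: -123/760
Do: arith.show[]
See: -123/760
Do: arith.show[]
See: -123/760
Do: arith.flip[]
See: 123/760
Do: arith.grow[x: 69/4]
See: 13233/760
Do: arith.shrink[x: 97/11]
See: 71843/8360
Do: remeasure.re[v: 5473; u_from: oz; u_to: lb]
See: 5473/16
Do: remeasure.re[v: -1638; u_from: B; u_to: MB]
See: -819/500000
Do: remeasure.re[v: -83; u_from: h; u_to: cm]
See: ToolError: incompatible units
Do: arith.show[]
See: 71843/8360
Do: arith.prime[x: -55]
See: -55
Do: arith.grow[x: 82]
See: 27
Do: arith.grow[x: -44]
See: -17
Do: arith.show[]
See: -17
Do: remeasure.re[v: -67; u_from: F; u_to: K]
See: 4363/20
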